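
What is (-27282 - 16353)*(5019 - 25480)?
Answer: 892815735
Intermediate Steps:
(-27282 - 16353)*(5019 - 25480) = -43635*(-20461) = 892815735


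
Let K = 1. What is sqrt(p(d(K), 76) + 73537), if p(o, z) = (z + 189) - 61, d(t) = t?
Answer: sqrt(73741) ≈ 271.55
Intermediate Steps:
p(o, z) = 128 + z (p(o, z) = (189 + z) - 61 = 128 + z)
sqrt(p(d(K), 76) + 73537) = sqrt((128 + 76) + 73537) = sqrt(204 + 73537) = sqrt(73741)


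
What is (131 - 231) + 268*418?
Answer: 111924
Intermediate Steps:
(131 - 231) + 268*418 = -100 + 112024 = 111924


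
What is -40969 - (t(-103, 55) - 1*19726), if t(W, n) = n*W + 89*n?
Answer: -20473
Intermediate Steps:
t(W, n) = 89*n + W*n (t(W, n) = W*n + 89*n = 89*n + W*n)
-40969 - (t(-103, 55) - 1*19726) = -40969 - (55*(89 - 103) - 1*19726) = -40969 - (55*(-14) - 19726) = -40969 - (-770 - 19726) = -40969 - 1*(-20496) = -40969 + 20496 = -20473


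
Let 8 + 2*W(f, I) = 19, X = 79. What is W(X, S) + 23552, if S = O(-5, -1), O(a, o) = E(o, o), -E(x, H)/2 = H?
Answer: 47115/2 ≈ 23558.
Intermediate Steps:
E(x, H) = -2*H
O(a, o) = -2*o
S = 2 (S = -2*(-1) = 2)
W(f, I) = 11/2 (W(f, I) = -4 + (1/2)*19 = -4 + 19/2 = 11/2)
W(X, S) + 23552 = 11/2 + 23552 = 47115/2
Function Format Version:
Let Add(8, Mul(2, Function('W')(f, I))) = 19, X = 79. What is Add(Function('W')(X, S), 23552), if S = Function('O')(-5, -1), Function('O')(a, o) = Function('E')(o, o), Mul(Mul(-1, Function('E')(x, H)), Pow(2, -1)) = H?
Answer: Rational(47115, 2) ≈ 23558.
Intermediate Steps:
Function('E')(x, H) = Mul(-2, H)
Function('O')(a, o) = Mul(-2, o)
S = 2 (S = Mul(-2, -1) = 2)
Function('W')(f, I) = Rational(11, 2) (Function('W')(f, I) = Add(-4, Mul(Rational(1, 2), 19)) = Add(-4, Rational(19, 2)) = Rational(11, 2))
Add(Function('W')(X, S), 23552) = Add(Rational(11, 2), 23552) = Rational(47115, 2)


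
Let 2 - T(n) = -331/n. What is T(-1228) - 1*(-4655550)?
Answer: 5717017525/1228 ≈ 4.6556e+6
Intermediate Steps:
T(n) = 2 + 331/n (T(n) = 2 - (-331)/n = 2 + 331/n)
T(-1228) - 1*(-4655550) = (2 + 331/(-1228)) - 1*(-4655550) = (2 + 331*(-1/1228)) + 4655550 = (2 - 331/1228) + 4655550 = 2125/1228 + 4655550 = 5717017525/1228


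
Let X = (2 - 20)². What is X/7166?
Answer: 162/3583 ≈ 0.045214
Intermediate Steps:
X = 324 (X = (-18)² = 324)
X/7166 = 324/7166 = 324*(1/7166) = 162/3583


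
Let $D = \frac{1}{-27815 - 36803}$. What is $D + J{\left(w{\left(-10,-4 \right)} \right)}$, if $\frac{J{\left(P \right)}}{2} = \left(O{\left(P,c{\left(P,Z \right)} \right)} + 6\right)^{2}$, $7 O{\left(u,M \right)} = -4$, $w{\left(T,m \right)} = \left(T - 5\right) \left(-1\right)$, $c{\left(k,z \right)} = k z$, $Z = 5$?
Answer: $\frac{186616735}{3166282} \approx 58.939$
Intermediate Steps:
$w{\left(T,m \right)} = 5 - T$ ($w{\left(T,m \right)} = \left(-5 + T\right) \left(-1\right) = 5 - T$)
$O{\left(u,M \right)} = - \frac{4}{7}$ ($O{\left(u,M \right)} = \frac{1}{7} \left(-4\right) = - \frac{4}{7}$)
$J{\left(P \right)} = \frac{2888}{49}$ ($J{\left(P \right)} = 2 \left(- \frac{4}{7} + 6\right)^{2} = 2 \left(\frac{38}{7}\right)^{2} = 2 \cdot \frac{1444}{49} = \frac{2888}{49}$)
$D = - \frac{1}{64618}$ ($D = \frac{1}{-64618} = - \frac{1}{64618} \approx -1.5476 \cdot 10^{-5}$)
$D + J{\left(w{\left(-10,-4 \right)} \right)} = - \frac{1}{64618} + \frac{2888}{49} = \frac{186616735}{3166282}$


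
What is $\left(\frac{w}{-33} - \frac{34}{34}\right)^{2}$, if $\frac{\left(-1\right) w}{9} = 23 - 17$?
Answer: $\frac{49}{121} \approx 0.40496$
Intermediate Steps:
$w = -54$ ($w = - 9 \left(23 - 17\right) = \left(-9\right) 6 = -54$)
$\left(\frac{w}{-33} - \frac{34}{34}\right)^{2} = \left(- \frac{54}{-33} - \frac{34}{34}\right)^{2} = \left(\left(-54\right) \left(- \frac{1}{33}\right) - 1\right)^{2} = \left(\frac{18}{11} - 1\right)^{2} = \left(\frac{7}{11}\right)^{2} = \frac{49}{121}$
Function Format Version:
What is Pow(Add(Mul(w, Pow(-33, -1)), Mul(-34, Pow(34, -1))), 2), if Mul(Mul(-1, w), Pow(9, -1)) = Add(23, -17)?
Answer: Rational(49, 121) ≈ 0.40496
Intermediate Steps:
w = -54 (w = Mul(-9, Add(23, -17)) = Mul(-9, 6) = -54)
Pow(Add(Mul(w, Pow(-33, -1)), Mul(-34, Pow(34, -1))), 2) = Pow(Add(Mul(-54, Pow(-33, -1)), Mul(-34, Pow(34, -1))), 2) = Pow(Add(Mul(-54, Rational(-1, 33)), Mul(-34, Rational(1, 34))), 2) = Pow(Add(Rational(18, 11), -1), 2) = Pow(Rational(7, 11), 2) = Rational(49, 121)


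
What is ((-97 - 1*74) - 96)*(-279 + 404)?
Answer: -33375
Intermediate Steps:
((-97 - 1*74) - 96)*(-279 + 404) = ((-97 - 74) - 96)*125 = (-171 - 96)*125 = -267*125 = -33375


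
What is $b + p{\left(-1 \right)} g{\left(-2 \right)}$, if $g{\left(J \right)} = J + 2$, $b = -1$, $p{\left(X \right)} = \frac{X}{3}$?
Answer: $-1$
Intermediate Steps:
$p{\left(X \right)} = \frac{X}{3}$ ($p{\left(X \right)} = X \frac{1}{3} = \frac{X}{3}$)
$g{\left(J \right)} = 2 + J$
$b + p{\left(-1 \right)} g{\left(-2 \right)} = -1 + \frac{1}{3} \left(-1\right) \left(2 - 2\right) = -1 - 0 = -1 + 0 = -1$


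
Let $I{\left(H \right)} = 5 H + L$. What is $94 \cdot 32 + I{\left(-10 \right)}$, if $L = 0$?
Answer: $2958$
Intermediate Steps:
$I{\left(H \right)} = 5 H$ ($I{\left(H \right)} = 5 H + 0 = 5 H$)
$94 \cdot 32 + I{\left(-10 \right)} = 94 \cdot 32 + 5 \left(-10\right) = 3008 - 50 = 2958$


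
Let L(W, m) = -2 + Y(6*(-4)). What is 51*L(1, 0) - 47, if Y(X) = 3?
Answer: 4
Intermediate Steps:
L(W, m) = 1 (L(W, m) = -2 + 3 = 1)
51*L(1, 0) - 47 = 51*1 - 47 = 51 - 47 = 4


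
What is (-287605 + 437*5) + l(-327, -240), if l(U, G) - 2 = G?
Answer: -285658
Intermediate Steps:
l(U, G) = 2 + G
(-287605 + 437*5) + l(-327, -240) = (-287605 + 437*5) + (2 - 240) = (-287605 + 2185) - 238 = -285420 - 238 = -285658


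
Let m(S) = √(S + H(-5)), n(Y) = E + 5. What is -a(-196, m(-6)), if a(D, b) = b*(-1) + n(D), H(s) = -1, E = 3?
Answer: -8 + I*√7 ≈ -8.0 + 2.6458*I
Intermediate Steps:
n(Y) = 8 (n(Y) = 3 + 5 = 8)
m(S) = √(-1 + S) (m(S) = √(S - 1) = √(-1 + S))
a(D, b) = 8 - b (a(D, b) = b*(-1) + 8 = -b + 8 = 8 - b)
-a(-196, m(-6)) = -(8 - √(-1 - 6)) = -(8 - √(-7)) = -(8 - I*√7) = -8 + I*√7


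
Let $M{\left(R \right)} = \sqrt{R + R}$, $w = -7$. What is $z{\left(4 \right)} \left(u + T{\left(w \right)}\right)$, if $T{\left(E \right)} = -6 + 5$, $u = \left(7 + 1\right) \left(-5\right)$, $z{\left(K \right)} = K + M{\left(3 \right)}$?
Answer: $-164 - 41 \sqrt{6} \approx -264.43$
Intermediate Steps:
$M{\left(R \right)} = \sqrt{2} \sqrt{R}$ ($M{\left(R \right)} = \sqrt{2 R} = \sqrt{2} \sqrt{R}$)
$z{\left(K \right)} = K + \sqrt{6}$ ($z{\left(K \right)} = K + \sqrt{2} \sqrt{3} = K + \sqrt{6}$)
$u = -40$ ($u = 8 \left(-5\right) = -40$)
$T{\left(E \right)} = -1$
$z{\left(4 \right)} \left(u + T{\left(w \right)}\right) = \left(4 + \sqrt{6}\right) \left(-40 - 1\right) = \left(4 + \sqrt{6}\right) \left(-41\right) = -164 - 41 \sqrt{6}$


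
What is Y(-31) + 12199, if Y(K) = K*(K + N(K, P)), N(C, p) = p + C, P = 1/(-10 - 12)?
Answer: 310693/22 ≈ 14122.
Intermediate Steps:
P = -1/22 (P = 1/(-22) = -1/22 ≈ -0.045455)
N(C, p) = C + p
Y(K) = K*(-1/22 + 2*K) (Y(K) = K*(K + (K - 1/22)) = K*(K + (-1/22 + K)) = K*(-1/22 + 2*K))
Y(-31) + 12199 = (1/22)*(-31)*(-1 + 44*(-31)) + 12199 = (1/22)*(-31)*(-1 - 1364) + 12199 = (1/22)*(-31)*(-1365) + 12199 = 42315/22 + 12199 = 310693/22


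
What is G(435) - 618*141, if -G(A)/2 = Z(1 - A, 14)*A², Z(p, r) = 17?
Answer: -6520788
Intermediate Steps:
G(A) = -34*A²
G(435) - 618*141 = -34*435² - 618*141 = -34*189225 - 87138 = -6433650 - 87138 = -6520788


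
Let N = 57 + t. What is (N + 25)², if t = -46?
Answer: 1296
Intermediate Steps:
N = 11 (N = 57 - 46 = 11)
(N + 25)² = (11 + 25)² = 36² = 1296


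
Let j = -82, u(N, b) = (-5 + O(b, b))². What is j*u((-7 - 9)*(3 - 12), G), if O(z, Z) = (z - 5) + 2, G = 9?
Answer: -82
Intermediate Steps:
O(z, Z) = -3 + z (O(z, Z) = (-5 + z) + 2 = -3 + z)
u(N, b) = (-8 + b)² (u(N, b) = (-5 + (-3 + b))² = (-8 + b)²)
j*u((-7 - 9)*(3 - 12), G) = -82*(-8 + 9)² = -82*1² = -82*1 = -82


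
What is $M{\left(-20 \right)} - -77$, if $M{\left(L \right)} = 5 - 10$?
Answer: $72$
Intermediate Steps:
$M{\left(L \right)} = -5$
$M{\left(-20 \right)} - -77 = -5 - -77 = -5 + 77 = 72$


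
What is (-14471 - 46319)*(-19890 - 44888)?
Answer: 3937854620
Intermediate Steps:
(-14471 - 46319)*(-19890 - 44888) = -60790*(-64778) = 3937854620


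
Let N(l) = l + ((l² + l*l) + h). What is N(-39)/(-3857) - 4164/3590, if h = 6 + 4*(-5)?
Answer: -1913647/989045 ≈ -1.9348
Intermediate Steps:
h = -14 (h = 6 - 20 = -14)
N(l) = -14 + l + 2*l² (N(l) = l + ((l² + l*l) - 14) = l + ((l² + l²) - 14) = l + (2*l² - 14) = l + (-14 + 2*l²) = -14 + l + 2*l²)
N(-39)/(-3857) - 4164/3590 = (-14 - 39 + 2*(-39)²)/(-3857) - 4164/3590 = (-14 - 39 + 2*1521)*(-1/3857) - 4164*1/3590 = (-14 - 39 + 3042)*(-1/3857) - 2082/1795 = 2989*(-1/3857) - 2082/1795 = -427/551 - 2082/1795 = -1913647/989045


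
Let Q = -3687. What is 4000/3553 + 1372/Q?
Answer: 9873284/13099911 ≈ 0.75369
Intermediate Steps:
4000/3553 + 1372/Q = 4000/3553 + 1372/(-3687) = 4000*(1/3553) + 1372*(-1/3687) = 4000/3553 - 1372/3687 = 9873284/13099911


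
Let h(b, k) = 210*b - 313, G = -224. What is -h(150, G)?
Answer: -31187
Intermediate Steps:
h(b, k) = -313 + 210*b
-h(150, G) = -(-313 + 210*150) = -(-313 + 31500) = -1*31187 = -31187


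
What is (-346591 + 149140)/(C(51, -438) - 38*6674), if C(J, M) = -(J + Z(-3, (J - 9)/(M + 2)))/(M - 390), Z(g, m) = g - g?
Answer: 54496476/69996895 ≈ 0.77856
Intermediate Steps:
Z(g, m) = 0
C(J, M) = -J/(-390 + M) (C(J, M) = -(J + 0)/(M - 390) = -J/(-390 + M))
(-346591 + 149140)/(C(51, -438) - 38*6674) = (-346591 + 149140)/(-1*51/(-390 - 438) - 38*6674) = -197451/(-1*51/(-828) - 253612) = -197451/(-1*51*(-1/828) - 253612) = -197451/(17/276 - 253612) = -197451/(-69996895/276) = -197451*(-276/69996895) = 54496476/69996895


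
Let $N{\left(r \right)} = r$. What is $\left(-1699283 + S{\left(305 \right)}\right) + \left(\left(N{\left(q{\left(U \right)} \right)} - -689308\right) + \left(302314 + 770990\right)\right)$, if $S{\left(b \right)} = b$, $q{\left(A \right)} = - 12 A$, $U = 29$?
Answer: $63286$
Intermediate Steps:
$\left(-1699283 + S{\left(305 \right)}\right) + \left(\left(N{\left(q{\left(U \right)} \right)} - -689308\right) + \left(302314 + 770990\right)\right) = \left(-1699283 + 305\right) + \left(\left(\left(-12\right) 29 - -689308\right) + \left(302314 + 770990\right)\right) = -1698978 + \left(\left(-348 + 689308\right) + 1073304\right) = -1698978 + \left(688960 + 1073304\right) = -1698978 + 1762264 = 63286$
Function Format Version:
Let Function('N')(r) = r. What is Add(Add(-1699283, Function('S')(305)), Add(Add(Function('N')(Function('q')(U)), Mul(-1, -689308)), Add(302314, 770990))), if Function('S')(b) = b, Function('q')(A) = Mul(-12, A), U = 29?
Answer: 63286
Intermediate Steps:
Add(Add(-1699283, Function('S')(305)), Add(Add(Function('N')(Function('q')(U)), Mul(-1, -689308)), Add(302314, 770990))) = Add(Add(-1699283, 305), Add(Add(Mul(-12, 29), Mul(-1, -689308)), Add(302314, 770990))) = Add(-1698978, Add(Add(-348, 689308), 1073304)) = Add(-1698978, Add(688960, 1073304)) = Add(-1698978, 1762264) = 63286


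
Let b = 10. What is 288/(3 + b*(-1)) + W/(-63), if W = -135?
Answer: -39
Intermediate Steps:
288/(3 + b*(-1)) + W/(-63) = 288/(3 + 10*(-1)) - 135/(-63) = 288/(3 - 10) - 135*(-1/63) = 288/(-7) + 15/7 = 288*(-⅐) + 15/7 = -288/7 + 15/7 = -39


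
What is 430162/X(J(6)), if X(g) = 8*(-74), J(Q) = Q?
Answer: -5813/8 ≈ -726.63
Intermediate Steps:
X(g) = -592
430162/X(J(6)) = 430162/(-592) = 430162*(-1/592) = -5813/8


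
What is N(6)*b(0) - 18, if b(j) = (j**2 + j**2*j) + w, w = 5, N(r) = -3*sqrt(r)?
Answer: -18 - 15*sqrt(6) ≈ -54.742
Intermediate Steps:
b(j) = 5 + j**2 + j**3 (b(j) = (j**2 + j**2*j) + 5 = (j**2 + j**3) + 5 = 5 + j**2 + j**3)
N(6)*b(0) - 18 = (-3*sqrt(6))*(5 + 0**2 + 0**3) - 18 = (-3*sqrt(6))*(5 + 0 + 0) - 18 = -3*sqrt(6)*5 - 18 = -15*sqrt(6) - 18 = -18 - 15*sqrt(6)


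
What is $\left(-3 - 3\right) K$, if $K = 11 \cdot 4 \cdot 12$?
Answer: $-3168$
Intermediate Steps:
$K = 528$ ($K = 44 \cdot 12 = 528$)
$\left(-3 - 3\right) K = \left(-3 - 3\right) 528 = \left(-6\right) 528 = -3168$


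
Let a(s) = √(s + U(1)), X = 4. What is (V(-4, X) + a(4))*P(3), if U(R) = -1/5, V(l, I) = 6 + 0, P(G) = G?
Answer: 18 + 3*√95/5 ≈ 23.848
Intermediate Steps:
V(l, I) = 6
U(R) = -⅕ (U(R) = -1*⅕ = -⅕)
a(s) = √(-⅕ + s) (a(s) = √(s - ⅕) = √(-⅕ + s))
(V(-4, X) + a(4))*P(3) = (6 + √(-5 + 25*4)/5)*3 = (6 + √(-5 + 100)/5)*3 = (6 + √95/5)*3 = 18 + 3*√95/5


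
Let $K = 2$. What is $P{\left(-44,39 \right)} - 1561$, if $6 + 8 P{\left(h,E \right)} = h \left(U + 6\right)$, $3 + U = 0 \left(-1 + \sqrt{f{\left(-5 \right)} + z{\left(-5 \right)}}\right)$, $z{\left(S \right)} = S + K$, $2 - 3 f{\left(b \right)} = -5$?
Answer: $- \frac{6313}{4} \approx -1578.3$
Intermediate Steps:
$f{\left(b \right)} = \frac{7}{3}$ ($f{\left(b \right)} = \frac{2}{3} - - \frac{5}{3} = \frac{2}{3} + \frac{5}{3} = \frac{7}{3}$)
$z{\left(S \right)} = 2 + S$ ($z{\left(S \right)} = S + 2 = 2 + S$)
$U = -3$ ($U = -3 + 0 \left(-1 + \sqrt{\frac{7}{3} + \left(2 - 5\right)}\right) = -3 + 0 \left(-1 + \sqrt{\frac{7}{3} - 3}\right) = -3 + 0 \left(-1 + \sqrt{- \frac{2}{3}}\right) = -3 + 0 \left(-1 + \frac{i \sqrt{6}}{3}\right) = -3 + 0 = -3$)
$P{\left(h,E \right)} = - \frac{3}{4} + \frac{3 h}{8}$ ($P{\left(h,E \right)} = - \frac{3}{4} + \frac{h \left(-3 + 6\right)}{8} = - \frac{3}{4} + \frac{h 3}{8} = - \frac{3}{4} + \frac{3 h}{8}$)
$P{\left(-44,39 \right)} - 1561 = \left(- \frac{3}{4} + \frac{3}{8} \left(-44\right)\right) - 1561 = \left(- \frac{3}{4} - \frac{33}{2}\right) - 1561 = - \frac{69}{4} - 1561 = - \frac{6313}{4}$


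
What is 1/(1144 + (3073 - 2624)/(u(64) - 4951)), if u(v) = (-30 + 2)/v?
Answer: 79223/90623928 ≈ 0.00087420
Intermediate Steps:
u(v) = -28/v
1/(1144 + (3073 - 2624)/(u(64) - 4951)) = 1/(1144 + (3073 - 2624)/(-28/64 - 4951)) = 1/(1144 + 449/(-28*1/64 - 4951)) = 1/(1144 + 449/(-7/16 - 4951)) = 1/(1144 + 449/(-79223/16)) = 1/(1144 + 449*(-16/79223)) = 1/(1144 - 7184/79223) = 1/(90623928/79223) = 79223/90623928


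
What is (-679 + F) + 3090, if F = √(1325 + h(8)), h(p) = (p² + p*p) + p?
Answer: 2411 + √1461 ≈ 2449.2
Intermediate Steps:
h(p) = p + 2*p² (h(p) = (p² + p²) + p = 2*p² + p = p + 2*p²)
F = √1461 (F = √(1325 + 8*(1 + 2*8)) = √(1325 + 8*(1 + 16)) = √(1325 + 8*17) = √(1325 + 136) = √1461 ≈ 38.223)
(-679 + F) + 3090 = (-679 + √1461) + 3090 = 2411 + √1461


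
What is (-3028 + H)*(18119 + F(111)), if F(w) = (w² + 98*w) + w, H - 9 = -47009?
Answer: -2072610012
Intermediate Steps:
H = -47000 (H = 9 - 47009 = -47000)
F(w) = w² + 99*w
(-3028 + H)*(18119 + F(111)) = (-3028 - 47000)*(18119 + 111*(99 + 111)) = -50028*(18119 + 111*210) = -50028*(18119 + 23310) = -50028*41429 = -2072610012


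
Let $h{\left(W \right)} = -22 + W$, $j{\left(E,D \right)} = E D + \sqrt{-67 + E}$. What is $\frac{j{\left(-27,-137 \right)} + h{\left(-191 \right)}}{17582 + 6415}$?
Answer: $\frac{1162}{7999} + \frac{i \sqrt{94}}{23997} \approx 0.14527 + 0.00040402 i$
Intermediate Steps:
$j{\left(E,D \right)} = \sqrt{-67 + E} + D E$ ($j{\left(E,D \right)} = D E + \sqrt{-67 + E} = \sqrt{-67 + E} + D E$)
$\frac{j{\left(-27,-137 \right)} + h{\left(-191 \right)}}{17582 + 6415} = \frac{\left(\sqrt{-67 - 27} - -3699\right) - 213}{17582 + 6415} = \frac{\left(\sqrt{-94} + 3699\right) - 213}{23997} = \left(\left(i \sqrt{94} + 3699\right) - 213\right) \frac{1}{23997} = \left(\left(3699 + i \sqrt{94}\right) - 213\right) \frac{1}{23997} = \left(3486 + i \sqrt{94}\right) \frac{1}{23997} = \frac{1162}{7999} + \frac{i \sqrt{94}}{23997}$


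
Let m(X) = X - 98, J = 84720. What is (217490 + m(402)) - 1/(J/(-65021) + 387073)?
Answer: 5481393396673501/25167788813 ≈ 2.1779e+5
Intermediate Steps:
m(X) = -98 + X
(217490 + m(402)) - 1/(J/(-65021) + 387073) = (217490 + (-98 + 402)) - 1/(84720/(-65021) + 387073) = (217490 + 304) - 1/(84720*(-1/65021) + 387073) = 217794 - 1/(-84720/65021 + 387073) = 217794 - 1/25167788813/65021 = 217794 - 1*65021/25167788813 = 217794 - 65021/25167788813 = 5481393396673501/25167788813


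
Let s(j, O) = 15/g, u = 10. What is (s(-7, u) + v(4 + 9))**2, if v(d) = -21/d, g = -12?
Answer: 22201/2704 ≈ 8.2104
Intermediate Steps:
s(j, O) = -5/4 (s(j, O) = 15/(-12) = 15*(-1/12) = -5/4)
(s(-7, u) + v(4 + 9))**2 = (-5/4 - 21/(4 + 9))**2 = (-5/4 - 21/13)**2 = (-149/52)**2 = 22201/2704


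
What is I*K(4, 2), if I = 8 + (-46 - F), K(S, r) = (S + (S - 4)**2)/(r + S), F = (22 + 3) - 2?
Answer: -122/3 ≈ -40.667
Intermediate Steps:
F = 23 (F = 25 - 2 = 23)
K(S, r) = (S + (-4 + S)**2)/(S + r)
I = -61 (I = 8 + (-46 - 1*23) = 8 + (-46 - 23) = 8 - 69 = -61)
I*K(4, 2) = -61*(4 + (-4 + 4)**2)/(4 + 2) = -61*(4 + 0**2)/6 = -61*(4 + 0)/6 = -61*4/6 = -61*2/3 = -122/3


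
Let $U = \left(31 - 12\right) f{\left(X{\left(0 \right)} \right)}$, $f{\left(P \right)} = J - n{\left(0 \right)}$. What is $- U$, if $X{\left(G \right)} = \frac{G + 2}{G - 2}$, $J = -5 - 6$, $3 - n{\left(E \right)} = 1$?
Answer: $247$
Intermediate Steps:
$n{\left(E \right)} = 2$ ($n{\left(E \right)} = 3 - 1 = 2$)
$J = -11$ ($J = -5 - 6 = -11$)
$X{\left(G \right)} = \frac{2 + G}{-2 + G}$
$f{\left(P \right)} = -13$ ($f{\left(P \right)} = -11 - 2 = -13$)
$U = -247$ ($U = \left(31 - 12\right) \left(-13\right) = 19 \left(-13\right) = -247$)
$- U = \left(-1\right) \left(-247\right) = 247$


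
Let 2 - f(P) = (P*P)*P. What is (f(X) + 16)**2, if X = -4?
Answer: 6724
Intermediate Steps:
f(P) = 2 - P**3 (f(P) = 2 - P*P*P = 2 - P**2*P = 2 - P**3)
(f(X) + 16)**2 = ((2 - 1*(-4)**3) + 16)**2 = ((2 - 1*(-64)) + 16)**2 = ((2 + 64) + 16)**2 = (66 + 16)**2 = 82**2 = 6724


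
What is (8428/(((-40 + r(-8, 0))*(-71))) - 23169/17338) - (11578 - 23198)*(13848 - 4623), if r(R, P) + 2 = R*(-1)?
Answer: 2243255701984349/20926966 ≈ 1.0719e+8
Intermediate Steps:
r(R, P) = -2 - R (r(R, P) = -2 + R*(-1) = -2 - R)
(8428/(((-40 + r(-8, 0))*(-71))) - 23169/17338) - (11578 - 23198)*(13848 - 4623) = (8428/(((-40 + (-2 - 1*(-8)))*(-71))) - 23169/17338) - (11578 - 23198)*(13848 - 4623) = (8428/(((-40 + (-2 + 8))*(-71))) - 23169*1/17338) - (-11620)*9225 = (8428/(((-40 + 6)*(-71))) - 23169/17338) - 1*(-107194500) = (8428/((-34*(-71))) - 23169/17338) + 107194500 = (8428/2414 - 23169/17338) + 107194500 = (8428*(1/2414) - 23169/17338) + 107194500 = (4214/1207 - 23169/17338) + 107194500 = 45097349/20926966 + 107194500 = 2243255701984349/20926966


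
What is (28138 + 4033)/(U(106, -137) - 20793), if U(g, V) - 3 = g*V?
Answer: -32171/35312 ≈ -0.91105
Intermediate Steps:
U(g, V) = 3 + V*g (U(g, V) = 3 + g*V = 3 + V*g)
(28138 + 4033)/(U(106, -137) - 20793) = (28138 + 4033)/((3 - 137*106) - 20793) = 32171/((3 - 14522) - 20793) = 32171/(-14519 - 20793) = 32171/(-35312) = 32171*(-1/35312) = -32171/35312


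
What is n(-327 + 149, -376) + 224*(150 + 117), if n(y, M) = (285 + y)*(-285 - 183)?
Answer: 9732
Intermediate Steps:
n(y, M) = -133380 - 468*y (n(y, M) = (285 + y)*(-468) = -133380 - 468*y)
n(-327 + 149, -376) + 224*(150 + 117) = (-133380 - 468*(-327 + 149)) + 224*(150 + 117) = (-133380 - 468*(-178)) + 224*267 = (-133380 + 83304) + 59808 = -50076 + 59808 = 9732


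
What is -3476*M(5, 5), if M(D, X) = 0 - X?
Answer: 17380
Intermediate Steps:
M(D, X) = -X
-3476*M(5, 5) = -(-3476)*5 = -3476*(-5) = 17380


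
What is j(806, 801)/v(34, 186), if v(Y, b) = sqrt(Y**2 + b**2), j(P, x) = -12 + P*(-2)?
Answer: -406*sqrt(8938)/4469 ≈ -8.5889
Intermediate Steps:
j(P, x) = -12 - 2*P
j(806, 801)/v(34, 186) = (-12 - 2*806)/(sqrt(34**2 + 186**2)) = (-12 - 1612)/(sqrt(1156 + 34596)) = -1624*sqrt(8938)/17876 = -406*sqrt(8938)/4469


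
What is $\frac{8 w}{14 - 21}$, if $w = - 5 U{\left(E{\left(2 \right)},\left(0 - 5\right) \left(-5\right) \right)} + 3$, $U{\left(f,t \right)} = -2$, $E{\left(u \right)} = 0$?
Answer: $- \frac{104}{7} \approx -14.857$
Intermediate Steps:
$w = 13$ ($w = \left(-5\right) \left(-2\right) + 3 = 10 + 3 = 13$)
$\frac{8 w}{14 - 21} = \frac{8 \cdot 13}{14 - 21} = \frac{104}{-7} = 104 \left(- \frac{1}{7}\right) = - \frac{104}{7}$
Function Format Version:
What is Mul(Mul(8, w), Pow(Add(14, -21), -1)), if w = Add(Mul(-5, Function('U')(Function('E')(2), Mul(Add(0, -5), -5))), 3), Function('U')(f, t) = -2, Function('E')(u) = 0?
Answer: Rational(-104, 7) ≈ -14.857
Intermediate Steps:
w = 13 (w = Add(Mul(-5, -2), 3) = Add(10, 3) = 13)
Mul(Mul(8, w), Pow(Add(14, -21), -1)) = Mul(Mul(8, 13), Pow(Add(14, -21), -1)) = Mul(104, Pow(-7, -1)) = Mul(104, Rational(-1, 7)) = Rational(-104, 7)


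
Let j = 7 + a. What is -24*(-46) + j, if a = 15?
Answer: 1126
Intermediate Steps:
j = 22 (j = 7 + 15 = 22)
-24*(-46) + j = -24*(-46) + 22 = 1104 + 22 = 1126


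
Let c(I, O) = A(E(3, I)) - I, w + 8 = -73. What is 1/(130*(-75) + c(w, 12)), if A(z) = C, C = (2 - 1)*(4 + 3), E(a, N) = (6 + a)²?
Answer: -1/9662 ≈ -0.00010350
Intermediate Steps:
C = 7 (C = 1*7 = 7)
A(z) = 7
w = -81 (w = -8 - 73 = -81)
c(I, O) = 7 - I
1/(130*(-75) + c(w, 12)) = 1/(130*(-75) + (7 - 1*(-81))) = 1/(-9750 + (7 + 81)) = 1/(-9750 + 88) = 1/(-9662) = -1/9662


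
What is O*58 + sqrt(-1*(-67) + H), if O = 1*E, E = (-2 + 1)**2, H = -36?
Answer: 58 + sqrt(31) ≈ 63.568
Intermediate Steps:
E = 1 (E = (-1)**2 = 1)
O = 1 (O = 1*1 = 1)
O*58 + sqrt(-1*(-67) + H) = 1*58 + sqrt(-1*(-67) - 36) = 58 + sqrt(67 - 36) = 58 + sqrt(31)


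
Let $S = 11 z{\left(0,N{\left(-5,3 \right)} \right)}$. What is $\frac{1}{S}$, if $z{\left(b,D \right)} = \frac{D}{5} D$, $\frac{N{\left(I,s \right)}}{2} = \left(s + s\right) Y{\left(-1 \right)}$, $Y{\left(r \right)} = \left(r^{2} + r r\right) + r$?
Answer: $\frac{5}{1584} \approx 0.0031566$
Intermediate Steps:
$Y{\left(r \right)} = r + 2 r^{2}$ ($Y{\left(r \right)} = \left(r^{2} + r^{2}\right) + r = 2 r^{2} + r = r + 2 r^{2}$)
$N{\left(I,s \right)} = 4 s$ ($N{\left(I,s \right)} = 2 \left(s + s\right) \left(- (1 + 2 \left(-1\right))\right) = 2 \cdot 2 s \left(- (1 - 2)\right) = 2 \cdot 2 s \left(\left(-1\right) \left(-1\right)\right) = 2 \cdot 2 s 1 = 2 \cdot 2 s = 4 s$)
$z{\left(b,D \right)} = \frac{D^{2}}{5}$ ($z{\left(b,D \right)} = D \frac{1}{5} D = \frac{D}{5} D = \frac{D^{2}}{5}$)
$S = \frac{1584}{5}$ ($S = 11 \frac{\left(4 \cdot 3\right)^{2}}{5} = 11 \frac{12^{2}}{5} = 11 \cdot \frac{1}{5} \cdot 144 = 11 \cdot \frac{144}{5} = \frac{1584}{5} \approx 316.8$)
$\frac{1}{S} = \frac{1}{\frac{1584}{5}} = \frac{5}{1584}$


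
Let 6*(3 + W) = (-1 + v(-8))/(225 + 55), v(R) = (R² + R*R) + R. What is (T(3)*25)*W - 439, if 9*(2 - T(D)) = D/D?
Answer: -249403/432 ≈ -577.32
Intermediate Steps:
T(D) = 17/9 (T(D) = 2 - D/(9*D) = 2 - ⅑*1 = 2 - ⅑ = 17/9)
v(R) = R + 2*R² (v(R) = (R² + R²) + R = 2*R² + R = R + 2*R²)
W = -703/240 (W = -3 + ((-1 - 8*(1 + 2*(-8)))/(225 + 55))/6 = -3 + ((-1 - 8*(1 - 16))/280)/6 = -3 + ((-1 - 8*(-15))*(1/280))/6 = -3 + ((-1 + 120)*(1/280))/6 = -3 + (119*(1/280))/6 = -3 + (⅙)*(17/40) = -3 + 17/240 = -703/240 ≈ -2.9292)
(T(3)*25)*W - 439 = ((17/9)*25)*(-703/240) - 439 = (425/9)*(-703/240) - 439 = -59755/432 - 439 = -249403/432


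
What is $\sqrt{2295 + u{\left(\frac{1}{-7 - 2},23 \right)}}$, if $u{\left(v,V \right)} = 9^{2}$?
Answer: $6 \sqrt{66} \approx 48.744$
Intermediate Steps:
$u{\left(v,V \right)} = 81$
$\sqrt{2295 + u{\left(\frac{1}{-7 - 2},23 \right)}} = \sqrt{2295 + 81} = \sqrt{2376} = 6 \sqrt{66}$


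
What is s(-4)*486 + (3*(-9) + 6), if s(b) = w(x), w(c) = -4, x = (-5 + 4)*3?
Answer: -1965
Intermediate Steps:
x = -3 (x = -1*3 = -3)
s(b) = -4
s(-4)*486 + (3*(-9) + 6) = -4*486 + (3*(-9) + 6) = -1944 + (-27 + 6) = -1944 - 21 = -1965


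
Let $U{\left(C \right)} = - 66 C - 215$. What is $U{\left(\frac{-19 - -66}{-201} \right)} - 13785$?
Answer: $- \frac{936966}{67} \approx -13985.0$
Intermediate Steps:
$U{\left(C \right)} = -215 - 66 C$
$U{\left(\frac{-19 - -66}{-201} \right)} - 13785 = \left(-215 - 66 \frac{-19 - -66}{-201}\right) - 13785 = \left(-215 - 66 \left(-19 + 66\right) \left(- \frac{1}{201}\right)\right) - 13785 = \left(-215 - 66 \cdot 47 \left(- \frac{1}{201}\right)\right) - 13785 = \left(-215 - - \frac{1034}{67}\right) - 13785 = \left(-215 + \frac{1034}{67}\right) - 13785 = - \frac{13371}{67} - 13785 = - \frac{936966}{67}$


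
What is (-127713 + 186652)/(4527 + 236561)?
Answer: 58939/241088 ≈ 0.24447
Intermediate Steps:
(-127713 + 186652)/(4527 + 236561) = 58939/241088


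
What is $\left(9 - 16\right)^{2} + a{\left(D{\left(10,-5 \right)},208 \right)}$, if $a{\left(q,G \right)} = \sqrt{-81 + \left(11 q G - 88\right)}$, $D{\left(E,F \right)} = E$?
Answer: $49 + \sqrt{22711} \approx 199.7$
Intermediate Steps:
$a{\left(q,G \right)} = \sqrt{-169 + 11 G q}$ ($a{\left(q,G \right)} = \sqrt{-81 + \left(11 G q - 88\right)} = \sqrt{-81 + \left(-88 + 11 G q\right)} = \sqrt{-169 + 11 G q}$)
$\left(9 - 16\right)^{2} + a{\left(D{\left(10,-5 \right)},208 \right)} = \left(9 - 16\right)^{2} + \sqrt{-169 + 11 \cdot 208 \cdot 10} = \left(-7\right)^{2} + \sqrt{-169 + 22880} = 49 + \sqrt{22711}$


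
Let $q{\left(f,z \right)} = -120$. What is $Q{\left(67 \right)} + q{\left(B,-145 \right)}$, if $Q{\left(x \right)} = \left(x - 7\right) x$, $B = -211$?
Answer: $3900$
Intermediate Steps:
$Q{\left(x \right)} = x \left(-7 + x\right)$ ($Q{\left(x \right)} = \left(-7 + x\right) x = x \left(-7 + x\right)$)
$Q{\left(67 \right)} + q{\left(B,-145 \right)} = 67 \left(-7 + 67\right) - 120 = 67 \cdot 60 - 120 = 4020 - 120 = 3900$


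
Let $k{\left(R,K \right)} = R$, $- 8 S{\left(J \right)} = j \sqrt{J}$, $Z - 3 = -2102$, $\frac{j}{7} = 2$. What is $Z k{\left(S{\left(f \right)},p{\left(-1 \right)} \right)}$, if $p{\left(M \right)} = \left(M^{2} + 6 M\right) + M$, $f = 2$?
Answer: $\frac{14693 \sqrt{2}}{4} \approx 5194.8$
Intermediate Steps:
$j = 14$ ($j = 7 \cdot 2 = 14$)
$Z = -2099$ ($Z = 3 - 2102 = -2099$)
$p{\left(M \right)} = M^{2} + 7 M$
$S{\left(J \right)} = - \frac{7 \sqrt{J}}{4}$ ($S{\left(J \right)} = - \frac{14 \sqrt{J}}{8} = - \frac{7 \sqrt{J}}{4}$)
$Z k{\left(S{\left(f \right)},p{\left(-1 \right)} \right)} = - 2099 \left(- \frac{7 \sqrt{2}}{4}\right) = \frac{14693 \sqrt{2}}{4}$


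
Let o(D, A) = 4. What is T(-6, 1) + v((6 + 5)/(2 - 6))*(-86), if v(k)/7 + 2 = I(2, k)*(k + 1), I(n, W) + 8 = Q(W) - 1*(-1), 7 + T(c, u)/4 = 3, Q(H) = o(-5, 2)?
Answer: -3945/2 ≈ -1972.5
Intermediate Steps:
Q(H) = 4
T(c, u) = -16 (T(c, u) = -28 + 4*3 = -28 + 12 = -16)
I(n, W) = -3 (I(n, W) = -8 + (4 - 1*(-1)) = -8 + (4 + 1) = -8 + 5 = -3)
v(k) = -35 - 21*k (v(k) = -14 + 7*(-3*(k + 1)) = -14 + 7*(-3*(1 + k)) = -14 + 7*(-3 - 3*k) = -14 + (-21 - 21*k) = -35 - 21*k)
T(-6, 1) + v((6 + 5)/(2 - 6))*(-86) = -16 + (-35 - 21*(6 + 5)/(2 - 6))*(-86) = -16 + (-35 - 231/(-4))*(-86) = -16 + (-35 - 231*(-1)/4)*(-86) = -16 + (-35 - 21*(-11/4))*(-86) = -16 + (-35 + 231/4)*(-86) = -16 + (91/4)*(-86) = -16 - 3913/2 = -3945/2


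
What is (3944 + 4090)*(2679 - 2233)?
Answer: 3583164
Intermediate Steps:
(3944 + 4090)*(2679 - 2233) = 8034*446 = 3583164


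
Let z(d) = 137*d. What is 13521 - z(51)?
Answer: 6534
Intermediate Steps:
13521 - z(51) = 13521 - 137*51 = 13521 - 1*6987 = 13521 - 6987 = 6534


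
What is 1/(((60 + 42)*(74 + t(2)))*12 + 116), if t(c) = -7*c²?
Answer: 1/56420 ≈ 1.7724e-5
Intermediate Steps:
1/(((60 + 42)*(74 + t(2)))*12 + 116) = 1/(((60 + 42)*(74 - 7*2²))*12 + 116) = 1/((102*(74 - 7*4))*12 + 116) = 1/((102*(74 - 28))*12 + 116) = 1/((102*46)*12 + 116) = 1/(4692*12 + 116) = 1/(56304 + 116) = 1/56420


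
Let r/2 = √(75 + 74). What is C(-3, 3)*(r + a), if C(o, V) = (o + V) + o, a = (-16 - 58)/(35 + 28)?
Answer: 74/21 - 6*√149 ≈ -69.716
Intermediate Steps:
a = -74/63 ≈ -1.1746
C(o, V) = V + 2*o (C(o, V) = (V + o) + o = V + 2*o)
r = 2*√149 (r = 2*√(75 + 74) = 2*√149 ≈ 24.413)
C(-3, 3)*(r + a) = (3 + 2*(-3))*(2*√149 - 74/63) = (3 - 6)*(-74/63 + 2*√149) = -3*(-74/63 + 2*√149) = 74/21 - 6*√149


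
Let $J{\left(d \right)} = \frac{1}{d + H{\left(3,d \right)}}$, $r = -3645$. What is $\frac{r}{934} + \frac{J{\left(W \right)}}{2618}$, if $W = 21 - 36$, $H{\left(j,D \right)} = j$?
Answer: $- \frac{57256127}{14671272} \approx -3.9026$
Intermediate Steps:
$W = -15$ ($W = 21 - 36 = -15$)
$J{\left(d \right)} = \frac{1}{3 + d}$ ($J{\left(d \right)} = \frac{1}{d + 3} = \frac{1}{3 + d}$)
$\frac{r}{934} + \frac{J{\left(W \right)}}{2618} = - \frac{3645}{934} + \frac{1}{\left(3 - 15\right) 2618} = \left(-3645\right) \frac{1}{934} + \frac{1}{-12} \cdot \frac{1}{2618} = - \frac{3645}{934} - \frac{1}{31416} = - \frac{57256127}{14671272}$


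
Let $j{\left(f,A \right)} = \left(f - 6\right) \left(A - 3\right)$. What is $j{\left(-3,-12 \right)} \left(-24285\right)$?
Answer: $-3278475$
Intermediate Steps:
$j{\left(f,A \right)} = \left(-6 + f\right) \left(-3 + A\right)$
$j{\left(-3,-12 \right)} \left(-24285\right) = \left(18 - -72 - -9 - -36\right) \left(-24285\right) = \left(18 + 72 + 9 + 36\right) \left(-24285\right) = 135 \left(-24285\right) = -3278475$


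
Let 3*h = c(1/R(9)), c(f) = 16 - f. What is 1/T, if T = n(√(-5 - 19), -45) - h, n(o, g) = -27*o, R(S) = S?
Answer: -3861/12775033 + 39366*I*√6/12775033 ≈ -0.00030223 + 0.007548*I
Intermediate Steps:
h = 143/27 (h = (16 - 1/9)/3 = (16 - 1*⅑)/3 = (16 - ⅑)/3 = (⅓)*(143/9) = 143/27 ≈ 5.2963)
T = -143/27 - 54*I*√6 (T = -27*√(-5 - 19) - 1*143/27 = -54*I*√6 - 143/27 = -143/27 - 54*I*√6 ≈ -5.2963 - 132.27*I)
1/T = 1/(-143/27 - 54*I*√6)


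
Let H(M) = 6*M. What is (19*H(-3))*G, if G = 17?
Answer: -5814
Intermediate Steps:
(19*H(-3))*G = (19*(6*(-3)))*17 = (19*(-18))*17 = -342*17 = -5814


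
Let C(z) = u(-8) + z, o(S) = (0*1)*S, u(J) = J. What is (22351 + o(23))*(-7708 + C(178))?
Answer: -168481838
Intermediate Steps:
o(S) = 0 (o(S) = 0*S = 0)
C(z) = -8 + z
(22351 + o(23))*(-7708 + C(178)) = (22351 + 0)*(-7708 + (-8 + 178)) = 22351*(-7708 + 170) = 22351*(-7538) = -168481838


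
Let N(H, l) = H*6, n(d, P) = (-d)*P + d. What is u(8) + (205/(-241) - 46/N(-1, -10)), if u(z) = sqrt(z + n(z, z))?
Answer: 4928/723 + 4*I*sqrt(3) ≈ 6.816 + 6.9282*I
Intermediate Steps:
n(d, P) = d - P*d (n(d, P) = -P*d + d = d - P*d)
N(H, l) = 6*H
u(z) = sqrt(z + z*(1 - z))
u(8) + (205/(-241) - 46/N(-1, -10)) = sqrt(8*(2 - 1*8)) + (205/(-241) - 46/(6*(-1))) = sqrt(8*(2 - 8)) + (205*(-1/241) - 46/(-6)) = sqrt(8*(-6)) + (-205/241 - 46*(-1/6)) = sqrt(-48) + (-205/241 + 23/3) = 4*I*sqrt(3) + 4928/723 = 4928/723 + 4*I*sqrt(3)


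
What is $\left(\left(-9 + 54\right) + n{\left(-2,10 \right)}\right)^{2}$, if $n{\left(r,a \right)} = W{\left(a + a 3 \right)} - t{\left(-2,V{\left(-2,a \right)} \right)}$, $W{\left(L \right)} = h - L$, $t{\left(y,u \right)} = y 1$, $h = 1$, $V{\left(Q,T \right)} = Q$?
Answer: $64$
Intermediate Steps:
$t{\left(y,u \right)} = y$
$W{\left(L \right)} = 1 - L$
$n{\left(r,a \right)} = 3 - 4 a$ ($n{\left(r,a \right)} = \left(1 - \left(a + a 3\right)\right) - -2 = \left(1 - \left(a + 3 a\right)\right) + 2 = \left(1 - 4 a\right) + 2 = 3 - 4 a$)
$\left(\left(-9 + 54\right) + n{\left(-2,10 \right)}\right)^{2} = \left(\left(-9 + 54\right) + \left(3 - 40\right)\right)^{2} = \left(45 + \left(3 - 40\right)\right)^{2} = \left(45 - 37\right)^{2} = 8^{2} = 64$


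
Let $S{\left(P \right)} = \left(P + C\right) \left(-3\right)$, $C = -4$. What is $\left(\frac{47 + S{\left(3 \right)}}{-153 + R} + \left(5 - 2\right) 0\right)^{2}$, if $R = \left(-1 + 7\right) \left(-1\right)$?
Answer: $\frac{2500}{25281} \approx 0.098889$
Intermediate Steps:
$S{\left(P \right)} = 12 - 3 P$ ($S{\left(P \right)} = \left(P - 4\right) \left(-3\right) = \left(-4 + P\right) \left(-3\right) = 12 - 3 P$)
$R = -6$ ($R = 6 \left(-1\right) = -6$)
$\left(\frac{47 + S{\left(3 \right)}}{-153 + R} + \left(5 - 2\right) 0\right)^{2} = \left(\frac{47 + \left(12 - 9\right)}{-153 - 6} + \left(5 - 2\right) 0\right)^{2} = \left(\frac{47 + \left(12 - 9\right)}{-159} + 3 \cdot 0\right)^{2} = \left(\left(47 + 3\right) \left(- \frac{1}{159}\right) + 0\right)^{2} = \left(50 \left(- \frac{1}{159}\right) + 0\right)^{2} = \left(- \frac{50}{159} + 0\right)^{2} = \left(- \frac{50}{159}\right)^{2} = \frac{2500}{25281}$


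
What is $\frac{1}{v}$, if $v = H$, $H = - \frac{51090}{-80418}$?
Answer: $\frac{1031}{655} \approx 1.574$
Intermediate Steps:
$H = \frac{655}{1031}$ ($H = \left(-51090\right) \left(- \frac{1}{80418}\right) = \frac{655}{1031} \approx 0.63531$)
$v = \frac{655}{1031} \approx 0.63531$
$\frac{1}{v} = \frac{1}{\frac{655}{1031}} = \frac{1031}{655}$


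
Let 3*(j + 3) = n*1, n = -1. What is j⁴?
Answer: 10000/81 ≈ 123.46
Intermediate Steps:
j = -10/3 (j = -3 + (-1*1)/3 = -3 + (⅓)*(-1) = -3 - ⅓ = -10/3 ≈ -3.3333)
j⁴ = (-10/3)⁴ = 10000/81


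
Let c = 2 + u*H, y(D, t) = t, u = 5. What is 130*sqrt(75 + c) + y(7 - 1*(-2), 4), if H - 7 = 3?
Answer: 4 + 130*sqrt(127) ≈ 1469.0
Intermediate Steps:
H = 10 (H = 7 + 3 = 10)
c = 52 (c = 2 + 5*10 = 2 + 50 = 52)
130*sqrt(75 + c) + y(7 - 1*(-2), 4) = 130*sqrt(75 + 52) + 4 = 130*sqrt(127) + 4 = 4 + 130*sqrt(127)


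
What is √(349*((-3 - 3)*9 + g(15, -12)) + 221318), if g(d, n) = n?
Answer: 2*√49571 ≈ 445.29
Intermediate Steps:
√(349*((-3 - 3)*9 + g(15, -12)) + 221318) = √(349*((-3 - 3)*9 - 12) + 221318) = √(349*(-6*9 - 12) + 221318) = √(349*(-54 - 12) + 221318) = √(349*(-66) + 221318) = √(-23034 + 221318) = √198284 = 2*√49571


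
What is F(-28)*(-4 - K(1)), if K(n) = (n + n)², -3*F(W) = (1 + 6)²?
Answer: 392/3 ≈ 130.67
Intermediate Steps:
F(W) = -49/3 (F(W) = -(1 + 6)²/3 = -⅓*7² = -⅓*49 = -49/3)
K(n) = 4*n² (K(n) = (2*n)² = 4*n²)
F(-28)*(-4 - K(1)) = -49*(-4 - 4*1²)/3 = -49*(-4 - 4)/3 = -49/3*(-8) = 392/3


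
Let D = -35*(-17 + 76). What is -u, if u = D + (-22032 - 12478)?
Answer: 36575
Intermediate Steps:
D = -2065 (D = -35*59 = -2065)
u = -36575 (u = -2065 + (-22032 - 12478) = -2065 - 34510 = -36575)
-u = -1*(-36575) = 36575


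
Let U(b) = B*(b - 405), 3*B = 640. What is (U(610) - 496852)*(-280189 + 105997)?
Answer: 78929646784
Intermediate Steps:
B = 640/3 (B = (⅓)*640 = 640/3 ≈ 213.33)
U(b) = -86400 + 640*b/3 (U(b) = 640*(b - 405)/3 = 640*(-405 + b)/3 = -86400 + 640*b/3)
(U(610) - 496852)*(-280189 + 105997) = ((-86400 + (640/3)*610) - 496852)*(-280189 + 105997) = ((-86400 + 390400/3) - 496852)*(-174192) = (131200/3 - 496852)*(-174192) = -1359356/3*(-174192) = 78929646784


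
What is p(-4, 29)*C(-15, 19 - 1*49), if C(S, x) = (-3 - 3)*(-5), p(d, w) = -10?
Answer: -300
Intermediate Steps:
C(S, x) = 30 (C(S, x) = -6*(-5) = 30)
p(-4, 29)*C(-15, 19 - 1*49) = -10*30 = -300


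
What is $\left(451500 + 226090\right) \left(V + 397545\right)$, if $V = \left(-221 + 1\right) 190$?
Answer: $241049254550$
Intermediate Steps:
$V = -41800$ ($V = \left(-220\right) 190 = -41800$)
$\left(451500 + 226090\right) \left(V + 397545\right) = \left(451500 + 226090\right) \left(-41800 + 397545\right) = 677590 \cdot 355745 = 241049254550$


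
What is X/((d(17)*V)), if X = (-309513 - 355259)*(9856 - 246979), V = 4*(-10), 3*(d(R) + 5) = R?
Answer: -118224548217/20 ≈ -5.9112e+9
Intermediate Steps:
d(R) = -5 + R/3
V = -40
X = 157632730956 (X = -664772*(-237123) = 157632730956)
X/((d(17)*V)) = 157632730956/(((-5 + (1/3)*17)*(-40))) = 157632730956/(((-5 + 17/3)*(-40))) = 157632730956/(((2/3)*(-40))) = 157632730956/(-80/3) = 157632730956*(-3/80) = -118224548217/20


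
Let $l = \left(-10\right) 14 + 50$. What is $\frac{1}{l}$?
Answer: $- \frac{1}{90} \approx -0.011111$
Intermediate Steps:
$l = -90$ ($l = -140 + 50 = -90$)
$\frac{1}{l} = \frac{1}{-90} = - \frac{1}{90}$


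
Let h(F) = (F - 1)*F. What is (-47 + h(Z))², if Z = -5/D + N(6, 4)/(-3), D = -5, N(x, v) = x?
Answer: 2025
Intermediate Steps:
Z = -1 (Z = -5/(-5) + 6/(-3) = -5*(-⅕) + 6*(-⅓) = 1 - 2 = -1)
h(F) = F*(-1 + F) (h(F) = (-1 + F)*F = F*(-1 + F))
(-47 + h(Z))² = (-47 - (-1 - 1))² = (-47 - 1*(-2))² = (-47 + 2)² = (-45)² = 2025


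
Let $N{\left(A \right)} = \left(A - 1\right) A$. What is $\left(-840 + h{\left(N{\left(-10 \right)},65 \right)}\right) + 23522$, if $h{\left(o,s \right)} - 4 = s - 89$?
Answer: $22662$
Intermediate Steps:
$N{\left(A \right)} = A \left(-1 + A\right)$ ($N{\left(A \right)} = \left(-1 + A\right) A = A \left(-1 + A\right)$)
$h{\left(o,s \right)} = -85 + s$ ($h{\left(o,s \right)} = 4 + \left(s - 89\right) = 4 + \left(-89 + s\right) = -85 + s$)
$\left(-840 + h{\left(N{\left(-10 \right)},65 \right)}\right) + 23522 = \left(-840 + \left(-85 + 65\right)\right) + 23522 = \left(-840 - 20\right) + 23522 = -860 + 23522 = 22662$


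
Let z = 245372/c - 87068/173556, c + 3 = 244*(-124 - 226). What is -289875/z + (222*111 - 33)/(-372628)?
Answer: 400256764907541513819/4659866964192052 ≈ 85895.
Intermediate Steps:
c = -85403 (c = -3 + 244*(-124 - 226) = -3 + 244*(-350) = -3 - 85400 = -85403)
z = -12505412809/3705550767 (z = 245372/(-85403) - 87068/173556 = 245372*(-1/85403) - 87068*1/173556 = -245372/85403 - 21767/43389 = -12505412809/3705550767 ≈ -3.3748)
-289875/z + (222*111 - 33)/(-372628) = -289875/(-12505412809/3705550767) + (222*111 - 33)/(-372628) = -289875*(-3705550767/12505412809) + (24642 - 33)*(-1/372628) = 1074146528584125/12505412809 + 24609*(-1/372628) = 1074146528584125/12505412809 - 24609/372628 = 400256764907541513819/4659866964192052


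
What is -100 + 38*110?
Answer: 4080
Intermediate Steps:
-100 + 38*110 = -100 + 4180 = 4080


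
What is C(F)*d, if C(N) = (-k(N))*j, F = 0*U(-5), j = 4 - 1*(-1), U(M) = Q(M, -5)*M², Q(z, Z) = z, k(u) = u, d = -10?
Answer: 0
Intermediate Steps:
U(M) = M³ (U(M) = M*M² = M³)
j = 5 (j = 4 + 1 = 5)
F = 0 (F = 0*(-5)³ = 0*(-125) = 0)
C(N) = -5*N (C(N) = -N*5 = -5*N)
C(F)*d = -5*0*(-10) = 0*(-10) = 0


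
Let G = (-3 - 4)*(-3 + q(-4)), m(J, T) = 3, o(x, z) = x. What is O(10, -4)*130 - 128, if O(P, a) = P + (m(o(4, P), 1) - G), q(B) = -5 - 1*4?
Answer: -9358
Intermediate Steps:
q(B) = -9 (q(B) = -5 - 4 = -9)
G = 84 (G = (-3 - 4)*(-3 - 9) = -7*(-12) = 84)
O(P, a) = -81 + P (O(P, a) = P + (3 - 1*84) = P + (3 - 84) = P - 81 = -81 + P)
O(10, -4)*130 - 128 = (-81 + 10)*130 - 128 = -71*130 - 128 = -9230 - 128 = -9358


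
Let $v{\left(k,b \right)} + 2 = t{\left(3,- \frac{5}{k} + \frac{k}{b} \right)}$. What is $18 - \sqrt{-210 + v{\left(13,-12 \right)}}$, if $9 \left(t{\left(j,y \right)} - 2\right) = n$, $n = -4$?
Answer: $18 - \frac{i \sqrt{1894}}{3} \approx 18.0 - 14.507 i$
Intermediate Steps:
$t{\left(j,y \right)} = \frac{14}{9}$ ($t{\left(j,y \right)} = 2 + \frac{1}{9} \left(-4\right) = 2 - \frac{4}{9} = \frac{14}{9}$)
$v{\left(k,b \right)} = - \frac{4}{9}$ ($v{\left(k,b \right)} = -2 + \frac{14}{9} = - \frac{4}{9}$)
$18 - \sqrt{-210 + v{\left(13,-12 \right)}} = 18 - \sqrt{-210 - \frac{4}{9}} = 18 - \sqrt{- \frac{1894}{9}} = 18 - \frac{i \sqrt{1894}}{3}$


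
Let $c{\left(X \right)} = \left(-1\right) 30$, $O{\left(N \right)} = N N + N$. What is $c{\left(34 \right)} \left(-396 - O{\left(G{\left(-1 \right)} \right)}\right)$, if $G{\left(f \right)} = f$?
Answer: $11880$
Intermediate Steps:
$O{\left(N \right)} = N + N^{2}$ ($O{\left(N \right)} = N^{2} + N = N + N^{2}$)
$c{\left(X \right)} = -30$
$c{\left(34 \right)} \left(-396 - O{\left(G{\left(-1 \right)} \right)}\right) = - 30 \left(-396 - - (1 - 1)\right) = - 30 \left(-396 - \left(-1\right) 0\right) = - 30 \left(-396 - 0\right) = - 30 \left(-396 + 0\right) = \left(-30\right) \left(-396\right) = 11880$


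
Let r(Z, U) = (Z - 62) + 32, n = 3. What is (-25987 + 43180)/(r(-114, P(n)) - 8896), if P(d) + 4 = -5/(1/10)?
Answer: -17193/9040 ≈ -1.9019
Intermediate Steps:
P(d) = -54 (P(d) = -4 - 5/(1/10) = -4 - 5/1/10 = -4 - 5*10 = -4 - 50 = -54)
r(Z, U) = -30 + Z (r(Z, U) = (-62 + Z) + 32 = -30 + Z)
(-25987 + 43180)/(r(-114, P(n)) - 8896) = (-25987 + 43180)/((-30 - 114) - 8896) = 17193/(-144 - 8896) = 17193/(-9040) = 17193*(-1/9040) = -17193/9040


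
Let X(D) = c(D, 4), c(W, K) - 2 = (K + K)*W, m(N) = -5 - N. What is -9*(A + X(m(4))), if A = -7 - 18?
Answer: 855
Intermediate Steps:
c(W, K) = 2 + 2*K*W (c(W, K) = 2 + (K + K)*W = 2 + (2*K)*W = 2 + 2*K*W)
A = -25
X(D) = 2 + 8*D (X(D) = 2 + 2*4*D = 2 + 8*D)
-9*(A + X(m(4))) = -9*(-25 + (2 + 8*(-5 - 1*4))) = -9*(-25 + (2 + 8*(-5 - 4))) = -9*(-25 + (2 + 8*(-9))) = -9*(-25 + (2 - 72)) = -9*(-25 - 70) = -9*(-95) = 855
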